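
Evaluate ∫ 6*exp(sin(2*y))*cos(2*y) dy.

3*exp(sin(2*y)) + C

Let u = sin(2*y), so du = (2*cos(2*y)) dy.
Rewriting, the integral becomes 3·∫ e^u du = 3·e^u.
Substituting back, u = sin(2*y).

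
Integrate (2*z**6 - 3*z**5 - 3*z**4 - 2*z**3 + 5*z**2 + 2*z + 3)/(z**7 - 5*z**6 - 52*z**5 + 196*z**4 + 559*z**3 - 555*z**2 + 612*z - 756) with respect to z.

Factor the denominator: (z - 7)*(z - 6)*(z - 1)*(z + 3)*(z + 6)*(z**2 + 1).
Partial-fraction decomposition: (z + 2)/(370*(z**2 + 1)) + 12595/(13468*(z + 6)) - 17/(90*(z + 3)) + 1/(420*(z - 1)) - 21953/(6660*(z - 6)) + 709/(156*(z - 7)).
Integrate each term; A/(z−a) gives A·log|z−a|; the (Bz+D)/(z²+p²) term gives a log and an atan.

709*log(z - 7)/156 - 21953*log(z - 6)/6660 + log(z - 1)/420 - 17*log(z + 3)/90 + 12595*log(z + 6)/13468 + log(z**2 + 1)/740 + atan(z)/185 + C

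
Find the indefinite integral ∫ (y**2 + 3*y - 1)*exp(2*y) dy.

Use integration by parts with u = y**2 + 3*y - 1, dv = exp(2*y) dy, so v = exp(2*y)/2.
Apply parts 2 times (tabular method): alternate signs, differentiate u down to 0, integrate dv up.

(y**2 + 2*y - 2)*exp(2*y)/2 + C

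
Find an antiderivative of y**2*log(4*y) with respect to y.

Use integration by parts with u = log(4*y), dv = y**2 dy.
Then du = 1/y dy and v = y**3/3.

y**3*(log(y) + 2*log(2))/3 - y**3/9 + C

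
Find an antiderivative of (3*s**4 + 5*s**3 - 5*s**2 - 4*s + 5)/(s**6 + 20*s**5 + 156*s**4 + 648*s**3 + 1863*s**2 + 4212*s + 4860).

20*log(s + 3)/81 - 575*log(s + 5)/34 + 11276*log(s + 6)/675 - 2777*log(s**2 + 9)/137700 - 6161*atan(s/3)/68850 - 2657/(135*s + 810) + C

Factor the denominator: (s + 3)*(s + 5)*(s + 6)**2*(s**2 + 9).
Partial-fraction decomposition: -(2777*s + 18483)/(68850*(s**2 + 9)) + 11276/(675*(s + 6)) + 2657/(135*(s + 6)**2) - 575/(34*(s + 5)) + 20/(81*(s + 3)).
Integrate each term; A/(s−a) gives A·log|s−a|; the (Bs+D)/(s²+p²) term gives a log and an atan.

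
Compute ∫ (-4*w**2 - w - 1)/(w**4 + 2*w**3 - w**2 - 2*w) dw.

Factor the denominator: w*(w - 1)*(w + 1)*(w + 2).
Partial-fraction decomposition: 5/(2*(w + 2)) - 2/(w + 1) - 1/(w - 1) + 1/(2*w).
Integrate each term: A/(w−a) contributes A·log|w−a|.

log(w)/2 - log(w - 1) - 2*log(w + 1) + 5*log(w + 2)/2 + C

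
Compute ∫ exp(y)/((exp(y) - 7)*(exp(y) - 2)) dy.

Let u = e^y, du = e^y dy.
The integral becomes ∫ du/((u-2)(u-7)); decompose into partial fractions.

log(exp(y) - 7)/5 - log(exp(y) - 2)/5 + C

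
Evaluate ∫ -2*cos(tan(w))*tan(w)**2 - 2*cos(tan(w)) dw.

-2*sin(tan(w)) + C

Let u = tan(w), so du = (tan(w)**2 + 1) dw.
Rewriting, the integral becomes -2·∫ cos(u) du = -2·sin(u).
Substituting back, u = tan(w).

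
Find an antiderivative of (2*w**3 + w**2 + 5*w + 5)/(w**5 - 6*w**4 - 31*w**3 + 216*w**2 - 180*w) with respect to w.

-log(w)/36 + 503*log(w - 6)/360 - 61*log(w - 5)/44 + 13*log(w - 1)/140 - 421*log(w + 6)/5544 + C

Factor the denominator: w*(w - 6)*(w - 5)*(w - 1)*(w + 6).
Partial-fraction decomposition: -421/(5544*(w + 6)) + 13/(140*(w - 1)) - 61/(44*(w - 5)) + 503/(360*(w - 6)) - 1/(36*w).
Integrate each term: A/(w−a) contributes A·log|w−a|.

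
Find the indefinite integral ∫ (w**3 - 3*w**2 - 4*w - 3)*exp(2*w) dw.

Use integration by parts with u = w**3 - 3*w**2 - 4*w - 3, dv = exp(2*w) dw, so v = exp(2*w)/2.
Apply parts 3 times (tabular method): alternate signs, differentiate u down to 0, integrate dv up.

(4*w**3 - 18*w**2 + 2*w - 13)*exp(2*w)/8 + C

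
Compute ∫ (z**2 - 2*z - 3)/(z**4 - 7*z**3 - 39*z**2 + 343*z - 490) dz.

Factor the denominator: (z - 7)*(z - 5)*(z - 2)*(z + 7).
Partial-fraction decomposition: -5/(126*(z + 7)) - 1/(45*(z - 2)) - 1/(6*(z - 5)) + 8/(35*(z - 7)).
Integrate each term: A/(z−a) contributes A·log|z−a|.

8*log(z - 7)/35 - log(z - 5)/6 - log(z - 2)/45 - 5*log(z + 7)/126 + C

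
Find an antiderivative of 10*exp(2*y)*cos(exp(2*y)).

5*sin(exp(2*y)) + C

Let u = exp(2*y), so du = (2*exp(2*y)) dy.
Rewriting, the integral becomes 5·∫ cos(u) du = 5·sin(u).
Substituting back, u = exp(2*y).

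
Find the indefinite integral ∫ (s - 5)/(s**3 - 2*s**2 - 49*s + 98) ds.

Factor the denominator: (s - 7)*(s - 2)*(s + 7).
Partial-fraction decomposition: -2/(21*(s + 7)) + 1/(15*(s - 2)) + 1/(35*(s - 7)).
Integrate each term: A/(s−a) contributes A·log|s−a|.

log(s - 7)/35 + log(s - 2)/15 - 2*log(s + 7)/21 + C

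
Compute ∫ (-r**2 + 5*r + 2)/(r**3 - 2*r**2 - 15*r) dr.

-2*log(r)/15 + log(r - 5)/20 - 11*log(r + 3)/12 + C

Factor the denominator: r*(r - 5)*(r + 3).
Partial-fraction decomposition: -11/(12*(r + 3)) + 1/(20*(r - 5)) - 2/(15*r).
Integrate each term: A/(r−a) contributes A·log|r−a|.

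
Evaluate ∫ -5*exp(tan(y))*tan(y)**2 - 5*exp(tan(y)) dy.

Let u = tan(y), so du = (tan(y)**2 + 1) dy.
Rewriting, the integral becomes -5·∫ e^u du = -5·e^u.
Substituting back, u = tan(y).

-5*exp(tan(y)) + C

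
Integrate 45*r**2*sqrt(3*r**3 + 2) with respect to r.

Let u = 3*r**3 + 2, so du = (9*r**2) dr.
Rewriting, the integral becomes 5·∫ √u du = 5·(2/3)u^(3/2).
Substituting back, u = 3*r**3 + 2.

10*(3*r**3 + 2)**(3/2)/3 + C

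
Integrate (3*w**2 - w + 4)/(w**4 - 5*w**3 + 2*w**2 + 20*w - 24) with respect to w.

Factor the denominator: (w - 3)*(w - 2)**2*(w + 2).
Partial-fraction decomposition: -9/(40*(w + 2)) - 43/(8*(w - 2)) - 7/(2*(w - 2)**2) + 28/(5*(w - 3)).
Integrate each term; A/(w−a) gives A·log|w−a|; A/(w−a)² gives −A/(w−a).

28*log(w - 3)/5 - 43*log(w - 2)/8 - 9*log(w + 2)/40 + 7/(2*w - 4) + C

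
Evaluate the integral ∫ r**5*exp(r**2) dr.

Let u = r², du = 2r dr; rewrite as (1/2)∫ u^2·exp(1u) du.
Now integrate by parts 2 times.

(r**4 - 2*r**2 + 2)*exp(r**2)/2 + C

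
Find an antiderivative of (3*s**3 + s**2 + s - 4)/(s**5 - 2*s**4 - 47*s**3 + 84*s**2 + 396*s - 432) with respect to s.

343*log(s - 6)/540 - 52*log(s - 4)/105 + log(s - 1)/420 + 79*log(s + 3)/756 - 311*log(s + 6)/1260 + C

Factor the denominator: (s - 6)*(s - 4)*(s - 1)*(s + 3)*(s + 6).
Partial-fraction decomposition: -311/(1260*(s + 6)) + 79/(756*(s + 3)) + 1/(420*(s - 1)) - 52/(105*(s - 4)) + 343/(540*(s - 6)).
Integrate each term: A/(s−a) contributes A·log|s−a|.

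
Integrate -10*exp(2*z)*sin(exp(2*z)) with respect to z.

5*cos(exp(2*z)) + C

Let u = exp(2*z), so du = (2*exp(2*z)) dz.
Rewriting, the integral becomes -5·∫ sin(u) du = -5·-cos(u).
Substituting back, u = exp(2*z).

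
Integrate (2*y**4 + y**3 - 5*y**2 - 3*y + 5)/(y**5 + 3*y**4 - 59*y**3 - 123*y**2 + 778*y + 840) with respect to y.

2615*log(y - 6)/2002 - 163*log(y - 4)/330 + log(y + 1)/210 - 85*log(y + 5)/66 + 1060*log(y + 7)/429 + C

Factor the denominator: (y - 6)*(y - 4)*(y + 1)*(y + 5)*(y + 7).
Partial-fraction decomposition: 1060/(429*(y + 7)) - 85/(66*(y + 5)) + 1/(210*(y + 1)) - 163/(330*(y - 4)) + 2615/(2002*(y - 6)).
Integrate each term: A/(y−a) contributes A·log|y−a|.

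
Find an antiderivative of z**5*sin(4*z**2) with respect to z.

Let u = z², du = 2z dz; rewrite as (1/2)∫ u^2·sin(4u) du.
Now integrate by parts 2 times.

-z**4*cos(4*z**2)/8 + z**2*sin(4*z**2)/16 + cos(4*z**2)/64 + C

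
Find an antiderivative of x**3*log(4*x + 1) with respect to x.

x**4*log(4*x + 1)/4 - x**4/16 + x**3/48 - x**2/128 + x/256 - log(4*x + 1)/1024 + C

Use integration by parts with u = log(4*x + 1), dv = x**3 dx.
Then du = 4/(4*x + 1) dx and v = x**4/4.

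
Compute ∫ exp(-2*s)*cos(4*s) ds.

exp(-2*s)*sin(4*s)/5 - exp(-2*s)*cos(4*s)/10 + C

Let I denote the integral. Integrate by parts with u = cos(4*s), dv = exp(-2*s) ds, so v = -exp(-2*s)/2: I = -exp(-2*s)*cos(4*s)/2 − 2·∫ exp(-2*s)*sin(4*s) ds.
Apply parts again with u = sin(4*s), dv = exp(-2*s) ds: ∫ exp(-2*s)*sin(4*s) ds = -exp(-2*s)*sin(4*s)/2 + 2·I. Substituting back brings back I: I = exp(-2*s)*sin(4*s) - exp(-2*s)*cos(4*s)/2 − 4·I.
Solving for I: (1 + 4)·I equals the remaining terms, so I = (1/5)·(exp(-2*s)*sin(4*s) - exp(-2*s)*cos(4*s)/2).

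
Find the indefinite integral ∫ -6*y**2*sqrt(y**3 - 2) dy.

-4*(y**3 - 2)**(3/2)/3 + C

Let u = y**3 - 2, so du = (3*y**2) dy.
Rewriting, the integral becomes -2·∫ √u du = -2·(2/3)u^(3/2).
Substituting back, u = y**3 - 2.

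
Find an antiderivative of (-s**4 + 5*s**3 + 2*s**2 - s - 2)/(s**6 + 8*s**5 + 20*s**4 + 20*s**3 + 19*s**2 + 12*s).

Factor the denominator: s*(s + 1)*(s + 3)*(s + 4)*(s**2 + 1).
Partial-fraction decomposition: (64*s + 33)/(170*(s**2 + 1)) + 271/(102*(s + 4)) - 197/(60*(s + 3)) + 5/(12*(s + 1)) - 1/(6*s).
Integrate each term; A/(s−a) gives A·log|s−a|; the (Bs+D)/(s²+p²) term gives a log and an atan.

-log(s)/6 + 5*log(s + 1)/12 - 197*log(s + 3)/60 + 271*log(s + 4)/102 + 16*log(s**2 + 1)/85 + 33*atan(s)/170 + C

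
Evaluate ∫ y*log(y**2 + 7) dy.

y**2*log(y**2 + 7)/2 - y**2/2 + 7*log(y**2 + 7)/2 + C

Let u = y**2 + 7, so du = (2*y) dy.
The integral becomes (1/2)·∫ log(u) du; integrate by parts with u′=log(u), dv′=du.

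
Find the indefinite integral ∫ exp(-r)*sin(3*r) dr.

-exp(-r)*sin(3*r)/10 - 3*exp(-r)*cos(3*r)/10 + C

Let I denote the integral. Integrate by parts with u = sin(3*r), dv = exp(-r) dr, so v = -exp(-r): I = -exp(-r)*sin(3*r) + 3·∫ exp(-r)*cos(3*r) dr.
Apply parts again with u = cos(3*r), dv = exp(-r) dr: ∫ exp(-r)*cos(3*r) dr = -exp(-r)*cos(3*r) − 3·I. Substituting back brings back I: I = -exp(-r)*sin(3*r) - 3*exp(-r)*cos(3*r) − 9·I.
Solving for I: (1 + 9)·I equals the remaining terms, so I = (1/10)·(-exp(-r)*sin(3*r) - 3*exp(-r)*cos(3*r)).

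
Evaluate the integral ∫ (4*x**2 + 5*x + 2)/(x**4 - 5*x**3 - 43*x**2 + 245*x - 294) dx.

233*log(x - 7)/280 - 53*log(x - 3)/40 + 28*log(x - 2)/45 - 163*log(x + 7)/1260 + C

Factor the denominator: (x - 7)*(x - 3)*(x - 2)*(x + 7).
Partial-fraction decomposition: -163/(1260*(x + 7)) + 28/(45*(x - 2)) - 53/(40*(x - 3)) + 233/(280*(x - 7)).
Integrate each term: A/(x−a) contributes A·log|x−a|.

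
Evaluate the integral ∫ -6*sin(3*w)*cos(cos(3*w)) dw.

2*sin(cos(3*w)) + C

Let u = cos(3*w), so du = (-3*sin(3*w)) dw.
Rewriting, the integral becomes 2·∫ cos(u) du = 2·sin(u).
Substituting back, u = cos(3*w).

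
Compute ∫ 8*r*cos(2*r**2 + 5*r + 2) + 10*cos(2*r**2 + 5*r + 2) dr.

2*sin(2*r**2 + 5*r + 2) + C

Let u = 2*r**2 + 5*r + 2, so du = (4*r + 5) dr.
Rewriting, the integral becomes 2·∫ cos(u) du = 2·sin(u).
Substituting back, u = 2*r**2 + 5*r + 2.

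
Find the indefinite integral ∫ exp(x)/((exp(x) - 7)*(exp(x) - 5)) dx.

Let u = e^x, du = e^x dx.
The integral becomes ∫ du/((u-5)(u-7)); decompose into partial fractions.

log(exp(x) - 7)/2 - log(exp(x) - 5)/2 + C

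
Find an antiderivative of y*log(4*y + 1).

Use integration by parts with u = log(4*y + 1), dv = y dy.
Then du = 4/(4*y + 1) dy and v = y**2/2.

y**2*log(4*y + 1)/2 - y**2/4 + y/8 - log(4*y + 1)/32 + C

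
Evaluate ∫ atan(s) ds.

Use integration by parts with u = arctan(s), dv = ds.
Then du = 1/(s**2 + 1) ds.

s*atan(s) - log(s**2 + 1)/2 + C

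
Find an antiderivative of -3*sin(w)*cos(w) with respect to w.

Let u = sin(w), so du = (cos(w)) dw.
Rewriting, the integral becomes -3·∫ u^1 du = -3·u^2/2.
Substituting back, u = sin(w).

-3*sin(w)**2/2 + C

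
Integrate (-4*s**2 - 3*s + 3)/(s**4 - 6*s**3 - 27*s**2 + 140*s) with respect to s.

Factor the denominator: s*(s - 7)*(s - 4)*(s + 5).
Partial-fraction decomposition: 41/(270*(s + 5)) + 73/(108*(s - 4)) - 107/(126*(s - 7)) + 3/(140*s).
Integrate each term: A/(s−a) contributes A·log|s−a|.

3*log(s)/140 - 107*log(s - 7)/126 + 73*log(s - 4)/108 + 41*log(s + 5)/270 + C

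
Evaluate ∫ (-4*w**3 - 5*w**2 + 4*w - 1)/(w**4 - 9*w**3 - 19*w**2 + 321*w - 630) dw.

Factor the denominator: (w - 7)*(w - 5)*(w - 3)*(w + 6).
Partial-fraction decomposition: -659/(1287*(w + 6)) - 71/(36*(w - 3)) + 303/(22*(w - 5)) - 795/(52*(w - 7)).
Integrate each term: A/(w−a) contributes A·log|w−a|.

-795*log(w - 7)/52 + 303*log(w - 5)/22 - 71*log(w - 3)/36 - 659*log(w + 6)/1287 + C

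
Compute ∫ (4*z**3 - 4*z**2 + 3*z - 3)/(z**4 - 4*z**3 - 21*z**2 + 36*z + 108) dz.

Factor the denominator: (z - 6)*(z - 3)*(z + 2)*(z + 3).
Partial-fraction decomposition: 26/(9*(z + 3)) - 57/(40*(z + 2)) - 13/(15*(z - 3)) + 245/(72*(z - 6)).
Integrate each term: A/(z−a) contributes A·log|z−a|.

245*log(z - 6)/72 - 13*log(z - 3)/15 - 57*log(z + 2)/40 + 26*log(z + 3)/9 + C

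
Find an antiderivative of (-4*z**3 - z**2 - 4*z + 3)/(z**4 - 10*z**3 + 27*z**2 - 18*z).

Factor the denominator: z*(z - 6)*(z - 3)*(z - 1).
Partial-fraction decomposition: -3/(5*(z - 1)) + 7/(z - 3) - 307/(30*(z - 6)) - 1/(6*z).
Integrate each term: A/(z−a) contributes A·log|z−a|.

-log(z)/6 - 307*log(z - 6)/30 + 7*log(z - 3) - 3*log(z - 1)/5 + C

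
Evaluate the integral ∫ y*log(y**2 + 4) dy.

Let u = y**2 + 4, so du = (2*y) dy.
The integral becomes (1/2)·∫ log(u) du; integrate by parts with u′=log(u), dv′=du.

y**2*log(y**2 + 4)/2 - y**2/2 + 2*log(y**2 + 4) + C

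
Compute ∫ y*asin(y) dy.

Use integration by parts with u = arcsin(y), dv = y dy.
Then du = 1/sqrt(-y**2 + 1) dy.

y**2*asin(y)/2 + y*sqrt(-y**2 + 1)/4 - asin(y)/4 + C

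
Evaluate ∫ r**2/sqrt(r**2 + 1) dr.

Substitute r = tan(θ), so dr = sec(θ)^2 dθ and the radical becomes sqrt(r**2 + 1) = sec(θ) by the Pythagorean identity.
Integrate the resulting trig expression in θ, then back-substitute tan(θ) = r, sec(θ) = sqrt(r**2 + 1) (absorbing any constant into C).

r*sqrt(r**2 + 1)/2 - log(r + sqrt(r**2 + 1))/2 + C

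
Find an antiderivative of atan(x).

Use integration by parts with u = arctan(x), dv = dx.
Then du = 1/(x**2 + 1) dx.

x*atan(x) - log(x**2 + 1)/2 + C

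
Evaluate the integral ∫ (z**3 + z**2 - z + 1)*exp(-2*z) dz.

Use integration by parts with u = z**3 + z**2 - z + 1, dv = exp(-2*z) dz, so v = -exp(-2*z)/2.
Apply parts 3 times (tabular method): alternate signs, differentiate u down to 0, integrate dv up.

(-4*z**3 - 10*z**2 - 6*z - 7)*exp(-2*z)/8 + C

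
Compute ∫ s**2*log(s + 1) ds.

Use integration by parts with u = log(s + 1), dv = s**2 ds.
Then du = 1/(s + 1) ds and v = s**3/3.

s**3*log(s + 1)/3 - s**3/9 + s**2/6 - s/3 + log(s + 1)/3 + C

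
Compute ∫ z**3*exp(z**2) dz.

Let u = z², du = 2z dz; rewrite as (1/2)∫ u^1·exp(1u) du.
Now integrate by parts 1 time.

(z**2 - 1)*exp(z**2)/2 + C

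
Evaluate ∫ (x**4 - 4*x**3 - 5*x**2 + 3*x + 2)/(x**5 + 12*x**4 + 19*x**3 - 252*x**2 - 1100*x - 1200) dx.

Factor the denominator: (x - 5)*(x + 2)*(x + 4)*(x + 5)*(x + 6).
Partial-fraction decomposition: 491/(22*(x + 6)) - 329/(10*(x + 5)) + 211/(18*(x + 4)) - 1/(7*(x + 2)) + 17/(6930*(x - 5)).
Integrate each term: A/(x−a) contributes A·log|x−a|.

17*log(x - 5)/6930 - log(x + 2)/7 + 211*log(x + 4)/18 - 329*log(x + 5)/10 + 491*log(x + 6)/22 + C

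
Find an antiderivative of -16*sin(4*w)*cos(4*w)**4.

4*cos(4*w)**5/5 + C

Let u = cos(4*w), so du = (-4*sin(4*w)) dw.
Rewriting, the integral becomes 4·∫ u^4 du = 4·u^5/5.
Substituting back, u = cos(4*w).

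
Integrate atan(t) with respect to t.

t*atan(t) - log(t**2 + 1)/2 + C

Use integration by parts with u = arctan(t), dv = dt.
Then du = 1/(t**2 + 1) dt.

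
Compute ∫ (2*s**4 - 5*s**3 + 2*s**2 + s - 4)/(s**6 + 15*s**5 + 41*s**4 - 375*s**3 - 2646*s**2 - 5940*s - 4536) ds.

61*log(s - 6)/3888 - 37*log(s + 2)/80 - 1795*log(s + 3)/972 + 1867*log(s + 6)/216 - 127*log(s + 7)/20 - 77/(27*s + 81) + C

Factor the denominator: (s - 6)*(s + 2)*(s + 3)**2*(s + 6)*(s + 7).
Partial-fraction decomposition: -127/(20*(s + 7)) + 1867/(216*(s + 6)) - 1795/(972*(s + 3)) + 77/(27*(s + 3)**2) - 37/(80*(s + 2)) + 61/(3888*(s - 6)).
Integrate each term; A/(s−a) gives A·log|s−a|; A/(s−a)² gives −A/(s−a).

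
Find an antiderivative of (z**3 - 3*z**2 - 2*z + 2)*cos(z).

Use integration by parts with u = z**3 - 3*z**2 - 2*z + 2, dv = cos(z) dz, so v = sin(z).
Apply parts 3 times (tabular method): alternate signs, differentiate u down to 0, integrate dv up.

z**3*sin(z) - 3*z**2*sin(z) + 3*z**2*cos(z) - 8*z*sin(z) - 6*z*cos(z) + 8*sin(z) - 8*cos(z) + C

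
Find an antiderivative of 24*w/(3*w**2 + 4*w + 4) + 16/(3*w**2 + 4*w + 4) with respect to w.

4*log(3*w**2 + 4*w + 4) + C

Let u = 3*w**2 + 4*w + 4, so du = (6*w + 4) dw.
Rewriting, the integral becomes 4·∫ 1/u du = 4·log(u).
Substituting back, u = 3*w**2 + 4*w + 4.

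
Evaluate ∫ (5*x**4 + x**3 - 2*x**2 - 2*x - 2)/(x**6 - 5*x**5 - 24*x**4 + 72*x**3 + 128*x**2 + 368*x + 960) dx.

Factor the denominator: (x - 6)*(x - 5)*(x + 2)*(x + 4)*(x**2 + 4).
Partial-fraction decomposition: -(74*x - 181)/(1160*(x**2 + 4)) - 119/(360*(x + 4)) + 33/(448*(x + 2)) - 3188/(1827*(x - 5)) + 661/(320*(x - 6)).
Integrate each term; A/(x−a) gives A·log|x−a|; the (Bx+D)/(x²+p²) term gives a log and an atan.

661*log(x - 6)/320 - 3188*log(x - 5)/1827 + 33*log(x + 2)/448 - 119*log(x + 4)/360 - 37*log(x**2 + 4)/1160 + 181*atan(x/2)/2320 + C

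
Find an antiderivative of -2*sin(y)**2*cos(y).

Let u = sin(y), so du = (cos(y)) dy.
Rewriting, the integral becomes -2·∫ u^2 du = -2·u^3/3.
Substituting back, u = sin(y).

-2*sin(y)**3/3 + C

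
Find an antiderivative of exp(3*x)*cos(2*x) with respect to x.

2*exp(3*x)*sin(2*x)/13 + 3*exp(3*x)*cos(2*x)/13 + C

Let I denote the integral. Integrate by parts with u = cos(2*x), dv = exp(3*x) dx, so v = exp(3*x)/3: I = exp(3*x)*cos(2*x)/3 + (2/3)·∫ exp(3*x)*sin(2*x) dx.
Apply parts again with u = sin(2*x), dv = exp(3*x) dx: ∫ exp(3*x)*sin(2*x) dx = exp(3*x)*sin(2*x)/3 − (2/3)·I. Substituting back brings back I: I = 2*exp(3*x)*sin(2*x)/9 + exp(3*x)*cos(2*x)/3 − (4/9)·I.
Solving for I: (1 + 4/9)·I equals the remaining terms, so I = (9/13)·(2*exp(3*x)*sin(2*x)/9 + exp(3*x)*cos(2*x)/3).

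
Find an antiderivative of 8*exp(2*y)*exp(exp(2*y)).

Let u = exp(2*y), so du = (2*exp(2*y)) dy.
Rewriting, the integral becomes 4·∫ e^u du = 4·e^u.
Substituting back, u = exp(2*y).

4*exp(exp(2*y)) + C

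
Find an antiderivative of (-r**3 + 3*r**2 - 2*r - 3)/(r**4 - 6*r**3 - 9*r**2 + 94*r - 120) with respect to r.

Factor the denominator: (r - 5)*(r - 3)*(r - 2)*(r + 4).
Partial-fraction decomposition: -13/(42*(r + 4)) - 1/(6*(r - 2)) + 9/(14*(r - 3)) - 7/(6*(r - 5)).
Integrate each term: A/(r−a) contributes A·log|r−a|.

-7*log(r - 5)/6 + 9*log(r - 3)/14 - log(r - 2)/6 - 13*log(r + 4)/42 + C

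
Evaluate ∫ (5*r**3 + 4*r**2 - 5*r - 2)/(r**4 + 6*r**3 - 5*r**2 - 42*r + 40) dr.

Factor the denominator: (r - 2)*(r - 1)*(r + 4)*(r + 5).
Partial-fraction decomposition: 251/(21*(r + 5)) - 119/(15*(r + 4)) - 1/(15*(r - 1)) + 22/(21*(r - 2)).
Integrate each term: A/(r−a) contributes A·log|r−a|.

22*log(r - 2)/21 - log(r - 1)/15 - 119*log(r + 4)/15 + 251*log(r + 5)/21 + C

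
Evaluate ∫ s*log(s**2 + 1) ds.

s**2*log(s**2 + 1)/2 - s**2/2 + log(s**2 + 1)/2 + C

Let u = s**2 + 1, so du = (2*s) ds.
The integral becomes (1/2)·∫ log(u) du; integrate by parts with u′=log(u), dv′=du.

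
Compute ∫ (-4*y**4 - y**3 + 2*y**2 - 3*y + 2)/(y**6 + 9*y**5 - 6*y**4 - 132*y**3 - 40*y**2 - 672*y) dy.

Factor the denominator: y*(y - 4)*(y + 6)*(y + 7)*(y**2 + 4).
Partial-fraction decomposition: -(889*y + 296)/(10600*(y**2 + 4)) + 9140/(4081*(y + 7)) - 1219/(600*(y + 6)) - 533/(4400*(y - 4)) - 1/(336*y).
Integrate each term; A/(y−a) gives A·log|y−a|; the (By+D)/(y²+p²) term gives a log and an atan.

-log(y)/336 - 533*log(y - 4)/4400 - 1219*log(y + 6)/600 + 9140*log(y + 7)/4081 - 889*log(y**2 + 4)/21200 - 37*atan(y/2)/2650 + C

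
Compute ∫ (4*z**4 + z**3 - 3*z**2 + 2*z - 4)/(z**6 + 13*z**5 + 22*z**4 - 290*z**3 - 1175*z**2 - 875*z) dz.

4*log(z)/875 + 71*log(z - 5)/1000 - log(z + 1)/96 + 17787*log(z + 5)/4000 - 379*log(z + 7)/84 + 1143/(200*z + 1000) + C

Factor the denominator: z*(z - 5)*(z + 1)*(z + 5)**2*(z + 7).
Partial-fraction decomposition: -379/(84*(z + 7)) + 17787/(4000*(z + 5)) - 1143/(200*(z + 5)**2) - 1/(96*(z + 1)) + 71/(1000*(z - 5)) + 4/(875*z).
Integrate each term; A/(z−a) gives A·log|z−a|; A/(z−a)² gives −A/(z−a).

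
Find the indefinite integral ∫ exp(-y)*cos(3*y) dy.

3*exp(-y)*sin(3*y)/10 - exp(-y)*cos(3*y)/10 + C

Let I denote the integral. Integrate by parts with u = cos(3*y), dv = exp(-y) dy, so v = -exp(-y): I = -exp(-y)*cos(3*y) − 3·∫ exp(-y)*sin(3*y) dy.
Apply parts again with u = sin(3*y), dv = exp(-y) dy: ∫ exp(-y)*sin(3*y) dy = -exp(-y)*sin(3*y) + 3·I. Substituting back brings back I: I = 3*exp(-y)*sin(3*y) - exp(-y)*cos(3*y) − 9·I.
Solving for I: (1 + 9)·I equals the remaining terms, so I = (1/10)·(3*exp(-y)*sin(3*y) - exp(-y)*cos(3*y)).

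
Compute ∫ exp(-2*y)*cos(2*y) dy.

exp(-2*y)*sin(2*y)/4 - exp(-2*y)*cos(2*y)/4 + C

Let I denote the integral. Integrate by parts with u = cos(2*y), dv = exp(-2*y) dy, so v = -exp(-2*y)/2: I = -exp(-2*y)*cos(2*y)/2 − ∫ exp(-2*y)*sin(2*y) dy.
Apply parts again with u = sin(2*y), dv = exp(-2*y) dy: ∫ exp(-2*y)*sin(2*y) dy = -exp(-2*y)*sin(2*y)/2 + I. Substituting back brings back I: I = exp(-2*y)*sin(2*y)/2 - exp(-2*y)*cos(2*y)/2 − I.
Solving for I: (1 + 1)·I equals the remaining terms, so I = (1/2)·(exp(-2*y)*sin(2*y)/2 - exp(-2*y)*cos(2*y)/2).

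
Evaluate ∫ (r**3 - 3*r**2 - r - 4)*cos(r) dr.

r**3*sin(r) - 3*r**2*sin(r) + 3*r**2*cos(r) - 7*r*sin(r) - 6*r*cos(r) + 2*sin(r) - 7*cos(r) + C

Use integration by parts with u = r**3 - 3*r**2 - r - 4, dv = cos(r) dr, so v = sin(r).
Apply parts 3 times (tabular method): alternate signs, differentiate u down to 0, integrate dv up.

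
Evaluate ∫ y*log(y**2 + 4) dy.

Let u = y**2 + 4, so du = (2*y) dy.
The integral becomes (1/2)·∫ log(u) du; integrate by parts with u′=log(u), dv′=du.

y**2*log(y**2 + 4)/2 - y**2/2 + 2*log(y**2 + 4) + C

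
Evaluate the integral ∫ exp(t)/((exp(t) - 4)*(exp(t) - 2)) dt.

Let u = e^t, du = e^t dt.
The integral becomes ∫ du/((u-2)(u-4)); decompose into partial fractions.

log(exp(t) - 4)/2 - log(exp(t) - 2)/2 + C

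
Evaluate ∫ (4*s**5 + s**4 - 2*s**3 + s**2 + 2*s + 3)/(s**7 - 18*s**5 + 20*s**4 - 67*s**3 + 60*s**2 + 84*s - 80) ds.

1417*log(s - 4)/2700 - 77*log(s - 1)/900 - log(s + 1)/400 - 3869*log(s + 5)/12528 - 371*log(s**2 + 4)/5800 + 71*atan(s/2)/290 + 1/(20*s - 20) + C

Factor the denominator: (s - 4)*(s - 1)**2*(s + 1)*(s + 5)*(s**2 + 4).
Partial-fraction decomposition: -(371*s - 1420)/(2900*(s**2 + 4)) - 3869/(12528*(s + 5)) - 1/(400*(s + 1)) - 77/(900*(s - 1)) - 1/(20*(s - 1)**2) + 1417/(2700*(s - 4)).
Integrate each term; A/(s−a) gives A·log|s−a|; the (Bs+D)/(s²+p²) term gives a log and an atan.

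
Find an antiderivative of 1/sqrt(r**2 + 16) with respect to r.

Substitute r = 4·tan(θ), so dr = 4·sec(θ)^2 dθ and the radical becomes sqrt(r**2 + 16) = 4·sec(θ) by the Pythagorean identity.
Integrate the resulting trig expression in θ, then back-substitute tan(θ) = r/4, sec(θ) = sqrt(r**2 + 16)/4 (absorbing any constant into C).

log(r + sqrt(r**2 + 16)) + C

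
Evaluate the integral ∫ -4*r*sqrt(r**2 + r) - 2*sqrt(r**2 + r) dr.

-4*(r**2 + r)**(3/2)/3 + C

Let u = r**2 + r, so du = (2*r + 1) dr.
Rewriting, the integral becomes -2·∫ √u du = -2·(2/3)u^(3/2).
Substituting back, u = r**2 + r.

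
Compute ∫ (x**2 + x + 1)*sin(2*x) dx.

Use integration by parts with u = x**2 + x + 1, dv = sin(2*x) dx, so v = -cos(2*x)/2.
Apply parts 2 times (tabular method): alternate signs, differentiate u down to 0, integrate dv up.

-x**2*cos(2*x)/2 + x*sin(2*x)/2 - x*cos(2*x)/2 + sin(2*x)/4 - cos(2*x)/4 + C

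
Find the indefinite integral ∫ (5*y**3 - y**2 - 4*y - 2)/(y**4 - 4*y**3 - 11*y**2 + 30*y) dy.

Factor the denominator: y*(y - 5)*(y - 2)*(y + 3).
Partial-fraction decomposition: 67/(60*(y + 3)) - 13/(15*(y - 2)) + 289/(60*(y - 5)) - 1/(15*y).
Integrate each term: A/(y−a) contributes A·log|y−a|.

-log(y)/15 + 289*log(y - 5)/60 - 13*log(y - 2)/15 + 67*log(y + 3)/60 + C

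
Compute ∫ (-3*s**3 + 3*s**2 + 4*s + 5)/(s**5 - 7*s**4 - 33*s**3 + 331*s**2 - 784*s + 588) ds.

Factor the denominator: (s - 7)*(s - 3)*(s - 2)**2*(s + 7).
Partial-fraction decomposition: 1153/(11340*(s + 7)) - 851/(2025*(s - 2)) + 1/(45*(s - 2)**2) + 37/(40*(s - 3)) - 849/(1400*(s - 7)).
Integrate each term; A/(s−a) gives A·log|s−a|; A/(s−a)² gives −A/(s−a).

-849*log(s - 7)/1400 + 37*log(s - 3)/40 - 851*log(s - 2)/2025 + 1153*log(s + 7)/11340 - 1/(45*s - 90) + C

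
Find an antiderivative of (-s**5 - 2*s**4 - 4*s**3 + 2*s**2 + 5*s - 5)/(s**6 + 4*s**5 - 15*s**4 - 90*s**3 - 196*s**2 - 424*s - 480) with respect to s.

-4805*log(s - 5)/14616 - 25*log(s + 2)/112 + 187*log(s + 3)/104 - 155*log(s + 4)/72 - 563*log(s**2 + 4)/12064 - 59*atan(s/2)/6032 + C

Factor the denominator: (s - 5)*(s + 2)*(s + 3)*(s + 4)*(s**2 + 4).
Partial-fraction decomposition: -(563*s + 118)/(6032*(s**2 + 4)) - 155/(72*(s + 4)) + 187/(104*(s + 3)) - 25/(112*(s + 2)) - 4805/(14616*(s - 5)).
Integrate each term; A/(s−a) gives A·log|s−a|; the (Bs+D)/(s²+p²) term gives a log and an atan.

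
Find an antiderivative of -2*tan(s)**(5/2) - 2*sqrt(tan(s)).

Let u = tan(s), so du = (tan(s)**2 + 1) ds.
Rewriting, the integral becomes -2·∫ √u du = -2·(2/3)u^(3/2).
Substituting back, u = tan(s).

-4*tan(s)**(3/2)/3 + C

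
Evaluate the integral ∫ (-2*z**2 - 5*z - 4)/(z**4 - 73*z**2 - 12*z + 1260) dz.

-137*log(z - 7)/338 + 79*log(z - 5)/242 + 1613*log(z + 6)/20449 + 46/(143*z + 858) + C

Factor the denominator: (z - 7)*(z - 5)*(z + 6)**2.
Partial-fraction decomposition: 1613/(20449*(z + 6)) - 46/(143*(z + 6)**2) + 79/(242*(z - 5)) - 137/(338*(z - 7)).
Integrate each term; A/(z−a) gives A·log|z−a|; A/(z−a)² gives −A/(z−a).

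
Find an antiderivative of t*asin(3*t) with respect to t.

Use integration by parts with u = arcsin(3*t), dv = t dt.
Then du = 3/sqrt(-9*t**2 + 1) dt.

t**2*asin(3*t)/2 + t*sqrt(-9*t**2 + 1)/12 - asin(3*t)/36 + C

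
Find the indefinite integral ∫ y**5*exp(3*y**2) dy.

Let u = y², du = 2y dy; rewrite as (1/2)∫ u^2·exp(3u) du.
Now integrate by parts 2 times.

(9*y**4 - 6*y**2 + 2)*exp(3*y**2)/54 + C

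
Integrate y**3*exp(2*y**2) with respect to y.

(2*y**2 - 1)*exp(2*y**2)/8 + C

Let u = y², du = 2y dy; rewrite as (1/2)∫ u^1·exp(2u) du.
Now integrate by parts 1 time.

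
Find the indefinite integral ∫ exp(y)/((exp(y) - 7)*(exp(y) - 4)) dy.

Let u = e^y, du = e^y dy.
The integral becomes ∫ du/((u-7)(u-4)); decompose into partial fractions.

log(exp(y) - 7)/3 - log(exp(y) - 4)/3 + C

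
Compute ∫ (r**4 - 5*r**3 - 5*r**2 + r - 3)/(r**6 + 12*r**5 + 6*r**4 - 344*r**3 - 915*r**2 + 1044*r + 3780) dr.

Factor the denominator: (r - 5)*(r - 2)*(r + 3)**2*(r + 6)*(r + 7).
Partial-fraction decomposition: -143/(64*(r + 7)) + 243/(88*(r + 6)) - 679/(1280*(r + 3)) + 11/(32*(r + 3)**2) + 1/(120*(r - 2)) - 41/(8448*(r - 5)).
Integrate each term; A/(r−a) gives A·log|r−a|; A/(r−a)² gives −A/(r−a).

-41*log(r - 5)/8448 + log(r - 2)/120 - 679*log(r + 3)/1280 + 243*log(r + 6)/88 - 143*log(r + 7)/64 - 11/(32*r + 96) + C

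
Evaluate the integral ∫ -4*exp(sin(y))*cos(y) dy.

Let u = sin(y), so du = (cos(y)) dy.
Rewriting, the integral becomes -4·∫ e^u du = -4·e^u.
Substituting back, u = sin(y).

-4*exp(sin(y)) + C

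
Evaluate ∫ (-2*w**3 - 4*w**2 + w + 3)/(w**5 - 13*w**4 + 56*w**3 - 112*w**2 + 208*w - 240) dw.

Factor the denominator: (w - 6)*(w - 5)*(w - 2)*(w**2 + 4).
Partial-fraction decomposition: -(123*w - 197)/(1160*(w**2 + 4)) - 9/(32*(w - 2)) + 114/(29*(w - 5)) - 567/(160*(w - 6)).
Integrate each term; A/(w−a) gives A·log|w−a|; the (Bw+D)/(w²+p²) term gives a log and an atan.

-567*log(w - 6)/160 + 114*log(w - 5)/29 - 9*log(w - 2)/32 - 123*log(w**2 + 4)/2320 + 197*atan(w/2)/2320 + C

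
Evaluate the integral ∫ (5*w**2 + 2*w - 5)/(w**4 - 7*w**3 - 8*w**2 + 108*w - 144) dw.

187*log(w - 6)/120 - 46*log(w - 3)/21 + 19*log(w - 2)/24 - 67*log(w + 4)/420 + C

Factor the denominator: (w - 6)*(w - 3)*(w - 2)*(w + 4).
Partial-fraction decomposition: -67/(420*(w + 4)) + 19/(24*(w - 2)) - 46/(21*(w - 3)) + 187/(120*(w - 6)).
Integrate each term: A/(w−a) contributes A·log|w−a|.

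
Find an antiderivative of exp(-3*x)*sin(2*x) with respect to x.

Let I denote the integral. Integrate by parts with u = sin(2*x), dv = exp(-3*x) dx, so v = -exp(-3*x)/3: I = -exp(-3*x)*sin(2*x)/3 + (2/3)·∫ exp(-3*x)*cos(2*x) dx.
Apply parts again with u = cos(2*x), dv = exp(-3*x) dx: ∫ exp(-3*x)*cos(2*x) dx = -exp(-3*x)*cos(2*x)/3 − (2/3)·I. Substituting back brings back I: I = -exp(-3*x)*sin(2*x)/3 - 2*exp(-3*x)*cos(2*x)/9 − (4/9)·I.
Solving for I: (1 + 4/9)·I equals the remaining terms, so I = (9/13)·(-exp(-3*x)*sin(2*x)/3 - 2*exp(-3*x)*cos(2*x)/9).

-3*exp(-3*x)*sin(2*x)/13 - 2*exp(-3*x)*cos(2*x)/13 + C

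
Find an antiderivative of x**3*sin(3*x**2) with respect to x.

Let u = x², du = 2x dx; rewrite as (1/2)∫ u^1·sin(3u) du.
Now integrate by parts 1 time.

-x**2*cos(3*x**2)/6 + sin(3*x**2)/18 + C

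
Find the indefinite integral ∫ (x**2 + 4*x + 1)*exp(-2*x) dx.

(-2*x**2 - 10*x - 7)*exp(-2*x)/4 + C

Use integration by parts with u = x**2 + 4*x + 1, dv = exp(-2*x) dx, so v = -exp(-2*x)/2.
Apply parts 2 times (tabular method): alternate signs, differentiate u down to 0, integrate dv up.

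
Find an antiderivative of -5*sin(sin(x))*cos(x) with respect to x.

5*cos(sin(x)) + C

Let u = sin(x), so du = (cos(x)) dx.
Rewriting, the integral becomes -5·∫ sin(u) du = -5·-cos(u).
Substituting back, u = sin(x).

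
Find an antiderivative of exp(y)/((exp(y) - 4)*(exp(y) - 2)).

Let u = e^y, du = e^y dy.
The integral becomes ∫ du/((u-2)(u-4)); decompose into partial fractions.

log(exp(y) - 4)/2 - log(exp(y) - 2)/2 + C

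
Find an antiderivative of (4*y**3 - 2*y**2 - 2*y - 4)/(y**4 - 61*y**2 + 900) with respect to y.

194*log(y - 6)/33 - 218*log(y - 5)/55 - 272*log(y + 5)/55 + 232*log(y + 6)/33 + C

Factor the denominator: (y - 6)*(y - 5)*(y + 5)*(y + 6).
Partial-fraction decomposition: 232/(33*(y + 6)) - 272/(55*(y + 5)) - 218/(55*(y - 5)) + 194/(33*(y - 6)).
Integrate each term: A/(y−a) contributes A·log|y−a|.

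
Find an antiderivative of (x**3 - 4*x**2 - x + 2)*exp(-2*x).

Use integration by parts with u = x**3 - 4*x**2 - x + 2, dv = exp(-2*x) dx, so v = -exp(-2*x)/2.
Apply parts 3 times (tabular method): alternate signs, differentiate u down to 0, integrate dv up.

(-4*x**3 + 10*x**2 + 14*x - 1)*exp(-2*x)/8 + C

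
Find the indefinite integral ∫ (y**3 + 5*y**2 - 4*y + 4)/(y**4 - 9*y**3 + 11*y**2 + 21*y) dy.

4*log(y)/21 + 141*log(y - 7)/56 - 4*log(y - 3)/3 - 3*log(y + 1)/8 + C

Factor the denominator: y*(y - 7)*(y - 3)*(y + 1).
Partial-fraction decomposition: -3/(8*(y + 1)) - 4/(3*(y - 3)) + 141/(56*(y - 7)) + 4/(21*y).
Integrate each term: A/(y−a) contributes A·log|y−a|.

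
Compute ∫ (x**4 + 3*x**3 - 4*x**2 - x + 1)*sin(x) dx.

Use integration by parts with u = x**4 + 3*x**3 - 4*x**2 - x + 1, dv = sin(x) dx, so v = -cos(x).
Apply parts 4 times (tabular method): alternate signs, differentiate u down to 0, integrate dv up.

-x**4*cos(x) + 4*x**3*sin(x) - 3*x**3*cos(x) + 9*x**2*sin(x) + 16*x**2*cos(x) - 32*x*sin(x) + 19*x*cos(x) - 19*sin(x) - 33*cos(x) + C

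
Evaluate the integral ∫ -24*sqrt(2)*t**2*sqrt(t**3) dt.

Let u = 2*t**3, so du = (6*t**2) dt.
Rewriting, the integral becomes -4·∫ √u du = -4·(2/3)u^(3/2).
Substituting back, u = 2*t**3.

-16*sqrt(2)*(t**3)**(3/2)/3 + C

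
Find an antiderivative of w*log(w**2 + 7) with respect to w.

Let u = w**2 + 7, so du = (2*w) dw.
The integral becomes (1/2)·∫ log(u) du; integrate by parts with u′=log(u), dv′=du.

w**2*log(w**2 + 7)/2 - w**2/2 + 7*log(w**2 + 7)/2 + C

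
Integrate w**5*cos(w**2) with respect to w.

w**4*sin(w**2)/2 + w**2*cos(w**2) - sin(w**2) + C

Let u = w², du = 2w dw; rewrite as (1/2)∫ u^2·cos(1u) du.
Now integrate by parts 2 times.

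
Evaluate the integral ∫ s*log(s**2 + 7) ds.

s**2*log(s**2 + 7)/2 - s**2/2 + 7*log(s**2 + 7)/2 + C

Let u = s**2 + 7, so du = (2*s) ds.
The integral becomes (1/2)·∫ log(u) du; integrate by parts with u′=log(u), dv′=du.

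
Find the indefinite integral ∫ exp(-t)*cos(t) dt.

exp(-t)*sin(t)/2 - exp(-t)*cos(t)/2 + C

Let I denote the integral. Integrate by parts with u = cos(t), dv = exp(-t) dt, so v = -exp(-t): I = -exp(-t)*cos(t) − ∫ exp(-t)*sin(t) dt.
Apply parts again with u = sin(t), dv = exp(-t) dt: ∫ exp(-t)*sin(t) dt = -exp(-t)*sin(t) + I. Substituting back brings back I: I = exp(-t)*sin(t) - exp(-t)*cos(t) − I.
Solving for I: (1 + 1)·I equals the remaining terms, so I = (1/2)·(exp(-t)*sin(t) - exp(-t)*cos(t)).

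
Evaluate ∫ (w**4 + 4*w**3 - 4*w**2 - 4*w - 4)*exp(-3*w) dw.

Use integration by parts with u = w**4 + 4*w**3 - 4*w**2 - 4*w - 4, dv = exp(-3*w) dw, so v = -exp(-3*w)/3.
Apply parts 4 times (tabular method): alternate signs, differentiate u down to 0, integrate dv up.

(-27*w**4 - 144*w**3 - 36*w**2 + 84*w + 136)*exp(-3*w)/81 + C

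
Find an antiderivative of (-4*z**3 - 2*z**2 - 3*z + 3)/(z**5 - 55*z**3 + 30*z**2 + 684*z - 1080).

-317*log(z - 6)/528 + 11*log(z - 3)/18 - 43*log(z - 2)/224 - 117*log(z + 5)/154 + 271*log(z + 6)/288 + C

Factor the denominator: (z - 6)*(z - 3)*(z - 2)*(z + 5)*(z + 6).
Partial-fraction decomposition: 271/(288*(z + 6)) - 117/(154*(z + 5)) - 43/(224*(z - 2)) + 11/(18*(z - 3)) - 317/(528*(z - 6)).
Integrate each term: A/(z−a) contributes A·log|z−a|.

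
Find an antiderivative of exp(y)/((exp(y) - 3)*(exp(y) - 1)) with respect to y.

Let u = e^y, du = e^y dy.
The integral becomes ∫ du/((u-1)(u-3)); decompose into partial fractions.

log(exp(y) - 3)/2 - log(exp(y) - 1)/2 + C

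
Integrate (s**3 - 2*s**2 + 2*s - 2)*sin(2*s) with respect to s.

Use integration by parts with u = s**3 - 2*s**2 + 2*s - 2, dv = sin(2*s) ds, so v = -cos(2*s)/2.
Apply parts 3 times (tabular method): alternate signs, differentiate u down to 0, integrate dv up.

-s**3*cos(2*s)/2 + 3*s**2*sin(2*s)/4 + s**2*cos(2*s) - s*sin(2*s) - s*cos(2*s)/4 + sin(2*s)/8 + cos(2*s)/2 + C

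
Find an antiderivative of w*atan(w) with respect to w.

Use integration by parts with u = arctan(w), dv = w dw.
Then du = 1/(w**2 + 1) dw.

w**2*atan(w)/2 - w/2 + atan(w)/2 + C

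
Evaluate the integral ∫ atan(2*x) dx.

x*atan(2*x) - log(4*x**2 + 1)/4 + C

Use integration by parts with u = arctan(2*x), dv = dx.
Then du = 2/(4*x**2 + 1) dx.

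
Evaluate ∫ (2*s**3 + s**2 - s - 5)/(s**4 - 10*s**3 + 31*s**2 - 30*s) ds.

Factor the denominator: s*(s - 5)*(s - 3)*(s - 2).
Partial-fraction decomposition: 13/(6*(s - 2)) - 55/(6*(s - 3)) + 53/(6*(s - 5)) + 1/(6*s).
Integrate each term: A/(s−a) contributes A·log|s−a|.

log(s)/6 + 53*log(s - 5)/6 - 55*log(s - 3)/6 + 13*log(s - 2)/6 + C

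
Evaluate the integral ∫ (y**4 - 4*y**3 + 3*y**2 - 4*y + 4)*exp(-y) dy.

Use integration by parts with u = y**4 - 4*y**3 + 3*y**2 - 4*y + 4, dv = exp(-y) dy, so v = -exp(-y).
Apply parts 4 times (tabular method): alternate signs, differentiate u down to 0, integrate dv up.

(-y**4 - 3*y**2 - 2*y - 6)*exp(-y) + C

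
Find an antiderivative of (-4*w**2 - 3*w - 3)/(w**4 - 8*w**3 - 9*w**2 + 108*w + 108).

Factor the denominator: (w - 6)**2*(w + 1)*(w + 3).
Partial-fraction decomposition: 5/(27*(w + 3)) - 2/(49*(w + 1)) - 191/(1323*(w - 6)) - 55/(21*(w - 6)**2).
Integrate each term; A/(w−a) gives A·log|w−a|; A/(w−a)² gives −A/(w−a).

-191*log(w - 6)/1323 - 2*log(w + 1)/49 + 5*log(w + 3)/27 + 55/(21*w - 126) + C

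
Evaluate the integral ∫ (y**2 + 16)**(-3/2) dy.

Substitute y = 4·tan(θ), so dy = 4·sec(θ)^2 dθ and the radical becomes sqrt(y**2 + 16) = 4·sec(θ) by the Pythagorean identity.
Integrate the resulting trig expression in θ, then back-substitute tan(θ) = y/4, sec(θ) = sqrt(y**2 + 16)/4 (absorbing any constant into C).

y/(16*sqrt(y**2 + 16)) + C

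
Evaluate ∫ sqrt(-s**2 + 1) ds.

Substitute s = sin(θ), so ds = cos(θ) dθ and the radical becomes sqrt(-s**2 + 1) = cos(θ) by the Pythagorean identity.
Integrate the resulting trig expression in θ, then back-substitute θ = asin(s), sin(θ) = s, cos(θ) = sqrt(-s**2 + 1) (absorbing any constant into C).

s*sqrt(-s**2 + 1)/2 + asin(s)/2 + C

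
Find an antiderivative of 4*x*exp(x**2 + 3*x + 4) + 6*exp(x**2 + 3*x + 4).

2*exp(x**2 + 3*x + 4) + C

Let u = x**2 + 3*x + 4, so du = (2*x + 3) dx.
Rewriting, the integral becomes 2·∫ e^u du = 2·e^u.
Substituting back, u = x**2 + 3*x + 4.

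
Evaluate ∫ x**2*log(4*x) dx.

Use integration by parts with u = log(4*x), dv = x**2 dx.
Then du = 1/x dx and v = x**3/3.

x**3*(log(x) + 2*log(2))/3 - x**3/9 + C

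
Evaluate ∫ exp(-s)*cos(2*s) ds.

2*exp(-s)*sin(2*s)/5 - exp(-s)*cos(2*s)/5 + C

Let I denote the integral. Integrate by parts with u = cos(2*s), dv = exp(-s) ds, so v = -exp(-s): I = -exp(-s)*cos(2*s) − 2·∫ exp(-s)*sin(2*s) ds.
Apply parts again with u = sin(2*s), dv = exp(-s) ds: ∫ exp(-s)*sin(2*s) ds = -exp(-s)*sin(2*s) + 2·I. Substituting back brings back I: I = 2*exp(-s)*sin(2*s) - exp(-s)*cos(2*s) − 4·I.
Solving for I: (1 + 4)·I equals the remaining terms, so I = (1/5)·(2*exp(-s)*sin(2*s) - exp(-s)*cos(2*s)).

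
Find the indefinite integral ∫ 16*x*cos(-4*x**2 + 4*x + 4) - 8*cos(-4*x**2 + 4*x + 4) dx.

Let u = 4*x**2 - 4*x - 4, so du = (8*x - 4) dx.
Rewriting, the integral becomes 2·∫ cos(u) du = 2·sin(u).
Substituting back, u = 4*x**2 - 4*x - 4.

-2*sin(-4*x**2 + 4*x + 4) + C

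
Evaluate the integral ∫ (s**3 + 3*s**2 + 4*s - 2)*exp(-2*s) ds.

(-4*s**3 - 18*s**2 - 34*s - 9)*exp(-2*s)/8 + C

Use integration by parts with u = s**3 + 3*s**2 + 4*s - 2, dv = exp(-2*s) ds, so v = -exp(-2*s)/2.
Apply parts 3 times (tabular method): alternate signs, differentiate u down to 0, integrate dv up.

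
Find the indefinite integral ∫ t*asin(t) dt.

Use integration by parts with u = arcsin(t), dv = t dt.
Then du = 1/sqrt(-t**2 + 1) dt.

t**2*asin(t)/2 + t*sqrt(-t**2 + 1)/4 - asin(t)/4 + C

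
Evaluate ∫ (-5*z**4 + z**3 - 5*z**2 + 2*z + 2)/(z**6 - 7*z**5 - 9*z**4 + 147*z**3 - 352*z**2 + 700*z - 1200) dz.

-3113*log(z - 5)/580 + 643*log(z - 4)/90 - 415*log(z - 3)/208 + 3383*log(z + 5)/20880 + 211*log(z**2 + 4)/7540 + 51*atan(z/2)/1885 + C

Factor the denominator: (z - 5)*(z - 4)*(z - 3)*(z + 5)*(z**2 + 4).
Partial-fraction decomposition: (211*z + 204)/(3770*(z**2 + 4)) + 3383/(20880*(z + 5)) - 415/(208*(z - 3)) + 643/(90*(z - 4)) - 3113/(580*(z - 5)).
Integrate each term; A/(z−a) gives A·log|z−a|; the (Bz+D)/(z²+p²) term gives a log and an atan.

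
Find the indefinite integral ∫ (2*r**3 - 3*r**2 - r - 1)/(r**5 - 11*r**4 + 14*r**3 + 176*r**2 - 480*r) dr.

log(r)/480 + 317*log(r - 6)/120 - 169*log(r - 5)/45 + 75*log(r - 4)/64 - 173*log(r + 4)/2880 + C

Factor the denominator: r*(r - 6)*(r - 5)*(r - 4)*(r + 4).
Partial-fraction decomposition: -173/(2880*(r + 4)) + 75/(64*(r - 4)) - 169/(45*(r - 5)) + 317/(120*(r - 6)) + 1/(480*r).
Integrate each term: A/(r−a) contributes A·log|r−a|.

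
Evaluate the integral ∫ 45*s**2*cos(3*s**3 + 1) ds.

Let u = 3*s**3 + 1, so du = (9*s**2) ds.
Rewriting, the integral becomes 5·∫ cos(u) du = 5·sin(u).
Substituting back, u = 3*s**3 + 1.

5*sin(3*s**3 + 1) + C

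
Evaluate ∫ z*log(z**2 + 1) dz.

Let u = z**2 + 1, so du = (2*z) dz.
The integral becomes (1/2)·∫ log(u) du; integrate by parts with u′=log(u), dv′=du.

z**2*log(z**2 + 1)/2 - z**2/2 + log(z**2 + 1)/2 + C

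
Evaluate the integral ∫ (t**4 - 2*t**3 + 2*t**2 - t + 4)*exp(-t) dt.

(-t**4 - 2*t**3 - 8*t**2 - 15*t - 19)*exp(-t) + C

Use integration by parts with u = t**4 - 2*t**3 + 2*t**2 - t + 4, dv = exp(-t) dt, so v = -exp(-t).
Apply parts 4 times (tabular method): alternate signs, differentiate u down to 0, integrate dv up.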